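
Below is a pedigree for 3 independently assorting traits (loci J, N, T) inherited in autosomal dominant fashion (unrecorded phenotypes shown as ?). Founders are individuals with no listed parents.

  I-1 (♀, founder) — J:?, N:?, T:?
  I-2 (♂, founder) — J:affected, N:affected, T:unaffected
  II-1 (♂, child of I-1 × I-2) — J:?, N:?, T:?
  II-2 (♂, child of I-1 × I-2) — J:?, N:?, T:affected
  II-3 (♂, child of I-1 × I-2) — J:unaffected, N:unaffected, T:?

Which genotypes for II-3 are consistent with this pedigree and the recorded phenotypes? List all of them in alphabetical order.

II-3 ∈ {jj nn Tt, jj nn tt}

J/I-1 ? ·: jj|Jj
J/I-2 aff ·: Jj
J/II-1 ? I-1×I-2: jj|Jj|JJ
J/II-2 ? I-1×I-2: jj|Jj|JJ
J/II-3 un I-1×I-2: jj
⇒ J over [I-1,I-2,II-1,II-2,II-3]: 13 consistent
N/I-1 ? ·: nn|Nn
N/I-2 aff ·: Nn
N/II-1 ? I-1×I-2: nn|Nn|NN
N/II-2 ? I-1×I-2: nn|Nn|NN
N/II-3 un I-1×I-2: nn
⇒ N over [I-1,I-2,II-1,II-2,II-3]: 13 consistent
T/I-1 ? ·: Tt|TT
T/I-2 un ·: tt
T/II-1 ? I-1×I-2: tt|Tt
T/II-2 aff I-1×I-2: Tt
T/II-3 ? I-1×I-2: tt|Tt
⇒ T over [I-1,I-2,II-1,II-2,II-3]: 5 consistent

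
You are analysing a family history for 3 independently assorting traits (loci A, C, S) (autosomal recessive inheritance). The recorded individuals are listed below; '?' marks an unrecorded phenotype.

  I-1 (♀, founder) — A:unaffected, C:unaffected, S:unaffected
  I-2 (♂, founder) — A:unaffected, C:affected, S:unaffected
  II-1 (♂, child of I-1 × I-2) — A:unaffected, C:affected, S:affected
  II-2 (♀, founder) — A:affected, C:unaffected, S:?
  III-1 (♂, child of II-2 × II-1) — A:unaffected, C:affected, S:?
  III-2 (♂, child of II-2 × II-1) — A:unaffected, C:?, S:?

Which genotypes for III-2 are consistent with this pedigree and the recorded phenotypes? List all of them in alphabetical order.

A/I-1 un ·: AA|Aa
A/I-2 un ·: AA|Aa
A/II-1 un I-1×I-2: AA|Aa
A/II-2 aff ·: aa
A/III-1 un II-2×II-1: Aa
A/III-2 un II-2×II-1: Aa
⇒ A over [I-1,I-2,II-1,II-2,III-1,III-2]: 7 consistent
C/I-1 un ·: Cc
C/I-2 aff ·: cc
C/II-1 aff I-1×I-2: cc
C/II-2 un ·: Cc
C/III-1 aff II-2×II-1: cc
C/III-2 ? II-2×II-1: Cc|cc
⇒ C over [I-1,I-2,II-1,II-2,III-1,III-2]: 2 consistent
S/I-1 un ·: Ss
S/I-2 un ·: Ss
S/II-1 aff I-1×I-2: ss
S/II-2 ? ·: SS|Ss|ss
S/III-1 ? II-2×II-1: Ss|ss
S/III-2 ? II-2×II-1: Ss|ss
⇒ S over [I-1,I-2,II-1,II-2,III-1,III-2]: 6 consistent

III-2 ∈ {Aa Cc Ss, Aa Cc ss, Aa cc Ss, Aa cc ss}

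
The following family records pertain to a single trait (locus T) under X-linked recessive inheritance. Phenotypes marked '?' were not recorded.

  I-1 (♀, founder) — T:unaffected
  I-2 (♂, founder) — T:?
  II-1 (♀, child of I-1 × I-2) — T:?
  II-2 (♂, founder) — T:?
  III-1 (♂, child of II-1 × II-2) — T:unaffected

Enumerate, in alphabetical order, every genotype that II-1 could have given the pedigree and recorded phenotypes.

T/I-1 un ·: X^TX^T|X^TX^t
T/I-2 ? ·: X^TY|X^tY
T/II-1 ? I-1×I-2: X^TX^T|X^TX^t
T/II-2 ? ·: X^TY|X^tY
T/III-1 un II-1×II-2: X^TY
⇒ T over [I-1,I-2,II-1,II-2,III-1]: 10 consistent

II-1 ∈ {X^TX^T, X^TX^t}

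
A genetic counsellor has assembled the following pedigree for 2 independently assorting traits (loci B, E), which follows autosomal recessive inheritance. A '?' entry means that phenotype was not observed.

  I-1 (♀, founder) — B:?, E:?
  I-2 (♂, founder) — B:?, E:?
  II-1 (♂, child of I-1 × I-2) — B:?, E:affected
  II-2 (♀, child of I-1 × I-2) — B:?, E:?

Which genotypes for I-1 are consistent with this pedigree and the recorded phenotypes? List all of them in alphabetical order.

B/I-1 ? ·: BB|Bb|bb
B/I-2 ? ·: BB|Bb|bb
B/II-1 ? I-1×I-2: BB|Bb|bb
B/II-2 ? I-1×I-2: BB|Bb|bb
⇒ B over [I-1,I-2,II-1,II-2]: 29 consistent
E/I-1 ? ·: Ee|ee
E/I-2 ? ·: Ee|ee
E/II-1 aff I-1×I-2: ee
E/II-2 ? I-1×I-2: EE|Ee|ee
⇒ E over [I-1,I-2,II-1,II-2]: 8 consistent

I-1 ∈ {BB Ee, BB ee, Bb Ee, Bb ee, bb Ee, bb ee}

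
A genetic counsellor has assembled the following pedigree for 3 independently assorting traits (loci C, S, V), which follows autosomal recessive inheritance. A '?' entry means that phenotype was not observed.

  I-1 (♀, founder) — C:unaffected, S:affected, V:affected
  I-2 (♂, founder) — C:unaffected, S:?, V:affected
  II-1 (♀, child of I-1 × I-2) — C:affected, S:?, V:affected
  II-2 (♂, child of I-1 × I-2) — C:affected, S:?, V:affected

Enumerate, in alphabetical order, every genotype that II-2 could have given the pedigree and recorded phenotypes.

C/I-1 un ·: Cc
C/I-2 un ·: Cc
C/II-1 aff I-1×I-2: cc
C/II-2 aff I-1×I-2: cc
⇒ C over [I-1,I-2,II-1,II-2]: 1 consistent
S/I-1 aff ·: ss
S/I-2 ? ·: SS|Ss|ss
S/II-1 ? I-1×I-2: Ss|ss
S/II-2 ? I-1×I-2: Ss|ss
⇒ S over [I-1,I-2,II-1,II-2]: 6 consistent
V/I-1 aff ·: vv
V/I-2 aff ·: vv
V/II-1 aff I-1×I-2: vv
V/II-2 aff I-1×I-2: vv
⇒ V over [I-1,I-2,II-1,II-2]: 1 consistent

II-2 ∈ {cc Ss vv, cc ss vv}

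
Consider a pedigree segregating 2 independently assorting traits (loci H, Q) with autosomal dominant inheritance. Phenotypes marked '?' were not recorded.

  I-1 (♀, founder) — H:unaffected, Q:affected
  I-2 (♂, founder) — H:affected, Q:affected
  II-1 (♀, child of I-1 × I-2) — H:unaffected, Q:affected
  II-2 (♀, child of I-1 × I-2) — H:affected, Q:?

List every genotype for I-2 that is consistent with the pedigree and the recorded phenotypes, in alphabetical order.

I-2 ∈ {Hh QQ, Hh Qq}

H/I-1 un ·: hh
H/I-2 aff ·: Hh
H/II-1 un I-1×I-2: hh
H/II-2 aff I-1×I-2: Hh
⇒ H over [I-1,I-2,II-1,II-2]: 1 consistent
Q/I-1 aff ·: Qq|QQ
Q/I-2 aff ·: Qq|QQ
Q/II-1 aff I-1×I-2: Qq|QQ
Q/II-2 ? I-1×I-2: qq|Qq|QQ
⇒ Q over [I-1,I-2,II-1,II-2]: 15 consistent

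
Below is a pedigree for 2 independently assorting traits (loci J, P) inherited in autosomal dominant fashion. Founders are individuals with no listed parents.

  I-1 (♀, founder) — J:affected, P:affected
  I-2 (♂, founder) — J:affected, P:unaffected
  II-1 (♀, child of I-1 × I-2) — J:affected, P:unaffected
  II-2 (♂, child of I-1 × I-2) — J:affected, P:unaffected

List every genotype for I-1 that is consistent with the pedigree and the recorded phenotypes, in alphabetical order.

J/I-1 aff ·: Jj|JJ
J/I-2 aff ·: Jj|JJ
J/II-1 aff I-1×I-2: Jj|JJ
J/II-2 aff I-1×I-2: Jj|JJ
⇒ J over [I-1,I-2,II-1,II-2]: 13 consistent
P/I-1 aff ·: Pp
P/I-2 un ·: pp
P/II-1 un I-1×I-2: pp
P/II-2 un I-1×I-2: pp
⇒ P over [I-1,I-2,II-1,II-2]: 1 consistent

I-1 ∈ {JJ Pp, Jj Pp}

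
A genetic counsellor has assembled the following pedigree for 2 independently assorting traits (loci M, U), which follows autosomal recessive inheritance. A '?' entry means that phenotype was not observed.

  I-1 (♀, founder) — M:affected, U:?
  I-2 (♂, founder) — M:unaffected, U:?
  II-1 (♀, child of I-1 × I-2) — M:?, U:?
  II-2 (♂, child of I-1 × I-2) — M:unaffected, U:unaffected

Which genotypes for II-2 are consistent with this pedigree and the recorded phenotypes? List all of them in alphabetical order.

II-2 ∈ {Mm UU, Mm Uu}

M/I-1 aff ·: mm
M/I-2 un ·: MM|Mm
M/II-1 ? I-1×I-2: Mm|mm
M/II-2 un I-1×I-2: Mm
⇒ M over [I-1,I-2,II-1,II-2]: 3 consistent
U/I-1 ? ·: UU|Uu|uu
U/I-2 ? ·: UU|Uu|uu
U/II-1 ? I-1×I-2: UU|Uu|uu
U/II-2 un I-1×I-2: UU|Uu
⇒ U over [I-1,I-2,II-1,II-2]: 21 consistent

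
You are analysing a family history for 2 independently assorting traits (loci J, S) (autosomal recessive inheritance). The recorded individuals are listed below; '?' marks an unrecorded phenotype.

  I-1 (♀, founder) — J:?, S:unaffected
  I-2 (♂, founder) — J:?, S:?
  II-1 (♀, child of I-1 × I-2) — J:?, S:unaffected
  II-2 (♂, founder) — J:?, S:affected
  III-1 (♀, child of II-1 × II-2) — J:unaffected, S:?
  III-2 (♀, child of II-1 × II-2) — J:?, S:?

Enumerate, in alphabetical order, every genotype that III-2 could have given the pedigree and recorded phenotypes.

J/I-1 ? ·: JJ|Jj|jj
J/I-2 ? ·: JJ|Jj|jj
J/II-1 ? I-1×I-2: JJ|Jj|jj
J/II-2 ? ·: JJ|Jj|jj
J/III-1 un II-1×II-2: JJ|Jj
J/III-2 ? II-1×II-2: JJ|Jj|jj
⇒ J over [I-1,I-2,II-1,II-2,III-1,III-2]: 120 consistent
S/I-1 un ·: SS|Ss
S/I-2 ? ·: SS|Ss|ss
S/II-1 un I-1×I-2: SS|Ss
S/II-2 aff ·: ss
S/III-1 ? II-1×II-2: Ss|ss
S/III-2 ? II-1×II-2: Ss|ss
⇒ S over [I-1,I-2,II-1,II-2,III-1,III-2]: 24 consistent

III-2 ∈ {JJ Ss, JJ ss, Jj Ss, Jj ss, jj Ss, jj ss}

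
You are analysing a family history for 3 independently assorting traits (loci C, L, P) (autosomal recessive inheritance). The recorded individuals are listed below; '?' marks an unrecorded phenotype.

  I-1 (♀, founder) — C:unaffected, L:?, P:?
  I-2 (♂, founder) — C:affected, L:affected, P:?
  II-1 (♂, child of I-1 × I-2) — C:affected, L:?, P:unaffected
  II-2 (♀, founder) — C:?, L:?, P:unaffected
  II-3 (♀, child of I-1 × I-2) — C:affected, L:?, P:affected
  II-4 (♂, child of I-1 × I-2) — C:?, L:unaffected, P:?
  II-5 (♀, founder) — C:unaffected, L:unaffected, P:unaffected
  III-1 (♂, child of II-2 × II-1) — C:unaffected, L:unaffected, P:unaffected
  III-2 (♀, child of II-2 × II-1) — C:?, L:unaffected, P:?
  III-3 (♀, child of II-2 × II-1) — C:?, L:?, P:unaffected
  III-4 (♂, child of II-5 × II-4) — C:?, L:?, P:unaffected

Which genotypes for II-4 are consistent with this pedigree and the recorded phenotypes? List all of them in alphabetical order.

II-4 ∈ {Cc Ll PP, Cc Ll Pp, Cc Ll pp, cc Ll PP, cc Ll Pp, cc Ll pp}

C/I-1 un ·: Cc
C/I-2 aff ·: cc
C/II-1 aff I-1×I-2: cc
C/II-2 ? ·: CC|Cc
C/II-3 aff I-1×I-2: cc
C/II-4 ? I-1×I-2: Cc|cc
C/II-5 un ·: CC|Cc
C/III-1 un II-2×II-1: Cc
C/III-2 ? II-2×II-1: Cc|cc
C/III-3 ? II-2×II-1: Cc|cc
C/III-4 ? II-5×II-4: CC|Cc|cc
⇒ C over [I-1,I-2,II-1,II-2,II-3,II-4,II-5,III-1,III-2,III-3,III-4]: 40 consistent
L/I-1 ? ·: LL|Ll
L/I-2 aff ·: ll
L/II-1 ? I-1×I-2: Ll|ll
L/II-2 ? ·: LL|Ll|ll
L/II-3 ? I-1×I-2: Ll|ll
L/II-4 un I-1×I-2: Ll
L/II-5 un ·: LL|Ll
L/III-1 un II-2×II-1: LL|Ll
L/III-2 un II-2×II-1: LL|Ll
L/III-3 ? II-2×II-1: LL|Ll|ll
L/III-4 ? II-5×II-4: LL|Ll|ll
⇒ L over [I-1,I-2,II-1,II-2,II-3,II-4,II-5,III-1,III-2,III-3,III-4]: 360 consistent
P/I-1 ? ·: Pp|pp
P/I-2 ? ·: Pp|pp
P/II-1 un I-1×I-2: PP|Pp
P/II-2 un ·: PP|Pp
P/II-3 aff I-1×I-2: pp
P/II-4 ? I-1×I-2: PP|Pp|pp
P/II-5 un ·: PP|Pp
P/III-1 un II-2×II-1: PP|Pp
P/III-2 ? II-2×II-1: PP|Pp|pp
P/III-3 un II-2×II-1: PP|Pp
P/III-4 un II-5×II-4: PP|Pp
⇒ P over [I-1,I-2,II-1,II-2,II-3,II-4,II-5,III-1,III-2,III-3,III-4]: 501 consistent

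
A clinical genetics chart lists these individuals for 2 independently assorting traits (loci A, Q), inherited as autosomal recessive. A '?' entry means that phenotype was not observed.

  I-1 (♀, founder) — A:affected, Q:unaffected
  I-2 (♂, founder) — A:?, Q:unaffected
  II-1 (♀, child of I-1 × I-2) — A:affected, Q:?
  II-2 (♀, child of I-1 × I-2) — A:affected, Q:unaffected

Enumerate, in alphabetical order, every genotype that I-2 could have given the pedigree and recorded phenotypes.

A/I-1 aff ·: aa
A/I-2 ? ·: Aa|aa
A/II-1 aff I-1×I-2: aa
A/II-2 aff I-1×I-2: aa
⇒ A over [I-1,I-2,II-1,II-2]: 2 consistent
Q/I-1 un ·: QQ|Qq
Q/I-2 un ·: QQ|Qq
Q/II-1 ? I-1×I-2: QQ|Qq|qq
Q/II-2 un I-1×I-2: QQ|Qq
⇒ Q over [I-1,I-2,II-1,II-2]: 15 consistent

I-2 ∈ {Aa QQ, Aa Qq, aa QQ, aa Qq}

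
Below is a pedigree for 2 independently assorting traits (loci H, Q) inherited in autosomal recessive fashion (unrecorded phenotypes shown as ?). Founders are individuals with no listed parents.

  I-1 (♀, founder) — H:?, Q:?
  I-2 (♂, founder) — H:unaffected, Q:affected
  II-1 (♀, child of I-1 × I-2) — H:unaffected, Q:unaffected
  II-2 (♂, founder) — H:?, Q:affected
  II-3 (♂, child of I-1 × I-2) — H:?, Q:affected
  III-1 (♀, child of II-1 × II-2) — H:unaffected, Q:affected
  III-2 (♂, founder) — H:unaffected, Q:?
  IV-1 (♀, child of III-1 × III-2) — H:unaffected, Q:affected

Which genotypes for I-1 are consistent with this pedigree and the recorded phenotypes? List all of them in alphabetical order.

I-1 ∈ {HH Qq, Hh Qq, hh Qq}

H/I-1 ? ·: HH|Hh|hh
H/I-2 un ·: HH|Hh
H/II-1 un I-1×I-2: HH|Hh
H/II-2 ? ·: HH|Hh|hh
H/II-3 ? I-1×I-2: HH|Hh|hh
H/III-1 un II-1×II-2: HH|Hh
H/III-2 un ·: HH|Hh
H/IV-1 un III-1×III-2: HH|Hh
⇒ H over [I-1,I-2,II-1,II-2,II-3,III-1,III-2,IV-1]: 292 consistent
Q/I-1 ? ·: Qq
Q/I-2 aff ·: qq
Q/II-1 un I-1×I-2: Qq
Q/II-2 aff ·: qq
Q/II-3 aff I-1×I-2: qq
Q/III-1 aff II-1×II-2: qq
Q/III-2 ? ·: Qq|qq
Q/IV-1 aff III-1×III-2: qq
⇒ Q over [I-1,I-2,II-1,II-2,II-3,III-1,III-2,IV-1]: 2 consistent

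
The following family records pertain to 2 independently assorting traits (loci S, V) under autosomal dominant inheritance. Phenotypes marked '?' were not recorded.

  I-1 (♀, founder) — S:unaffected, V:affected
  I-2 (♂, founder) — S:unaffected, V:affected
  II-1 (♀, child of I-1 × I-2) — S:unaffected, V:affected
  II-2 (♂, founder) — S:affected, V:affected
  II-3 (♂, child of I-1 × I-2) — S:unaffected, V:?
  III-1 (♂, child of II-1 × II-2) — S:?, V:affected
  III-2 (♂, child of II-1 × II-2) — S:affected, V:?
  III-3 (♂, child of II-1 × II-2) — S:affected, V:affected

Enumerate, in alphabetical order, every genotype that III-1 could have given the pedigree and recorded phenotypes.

S/I-1 un ·: ss
S/I-2 un ·: ss
S/II-1 un I-1×I-2: ss
S/II-2 aff ·: Ss|SS
S/II-3 un I-1×I-2: ss
S/III-1 ? II-1×II-2: ss|Ss
S/III-2 aff II-1×II-2: Ss
S/III-3 aff II-1×II-2: Ss
⇒ S over [I-1,I-2,II-1,II-2,II-3,III-1,III-2,III-3]: 3 consistent
V/I-1 aff ·: Vv|VV
V/I-2 aff ·: Vv|VV
V/II-1 aff I-1×I-2: Vv|VV
V/II-2 aff ·: Vv|VV
V/II-3 ? I-1×I-2: vv|Vv|VV
V/III-1 aff II-1×II-2: Vv|VV
V/III-2 ? II-1×II-2: vv|Vv|VV
V/III-3 aff II-1×II-2: Vv|VV
⇒ V over [I-1,I-2,II-1,II-2,II-3,III-1,III-2,III-3]: 212 consistent

III-1 ∈ {Ss VV, Ss Vv, ss VV, ss Vv}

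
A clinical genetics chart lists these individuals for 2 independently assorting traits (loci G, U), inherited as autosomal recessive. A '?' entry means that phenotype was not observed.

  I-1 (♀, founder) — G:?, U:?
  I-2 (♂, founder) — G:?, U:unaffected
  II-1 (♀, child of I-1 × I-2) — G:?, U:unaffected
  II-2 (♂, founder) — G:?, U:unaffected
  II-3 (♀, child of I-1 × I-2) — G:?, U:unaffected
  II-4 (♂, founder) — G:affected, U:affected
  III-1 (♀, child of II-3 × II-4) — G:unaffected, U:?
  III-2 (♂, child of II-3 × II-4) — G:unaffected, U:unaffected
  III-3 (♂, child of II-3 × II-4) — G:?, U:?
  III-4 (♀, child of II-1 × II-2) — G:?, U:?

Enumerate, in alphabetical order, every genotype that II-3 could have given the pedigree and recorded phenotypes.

G/I-1 ? ·: GG|Gg|gg
G/I-2 ? ·: GG|Gg|gg
G/II-1 ? I-1×I-2: GG|Gg|gg
G/II-2 ? ·: GG|Gg|gg
G/II-3 ? I-1×I-2: GG|Gg
G/II-4 aff ·: gg
G/III-1 un II-3×II-4: Gg
G/III-2 un II-3×II-4: Gg
G/III-3 ? II-3×II-4: Gg|gg
G/III-4 ? II-1×II-2: GG|Gg|gg
⇒ G over [I-1,I-2,II-1,II-2,II-3,II-4,III-1,III-2,III-3,III-4]: 187 consistent
U/I-1 ? ·: UU|Uu|uu
U/I-2 un ·: UU|Uu
U/II-1 un I-1×I-2: UU|Uu
U/II-2 un ·: UU|Uu
U/II-3 un I-1×I-2: UU|Uu
U/II-4 aff ·: uu
U/III-1 ? II-3×II-4: Uu|uu
U/III-2 un II-3×II-4: Uu
U/III-3 ? II-3×II-4: Uu|uu
U/III-4 ? II-1×II-2: UU|Uu|uu
⇒ U over [I-1,I-2,II-1,II-2,II-3,II-4,III-1,III-2,III-3,III-4]: 163 consistent

II-3 ∈ {GG UU, GG Uu, Gg UU, Gg Uu}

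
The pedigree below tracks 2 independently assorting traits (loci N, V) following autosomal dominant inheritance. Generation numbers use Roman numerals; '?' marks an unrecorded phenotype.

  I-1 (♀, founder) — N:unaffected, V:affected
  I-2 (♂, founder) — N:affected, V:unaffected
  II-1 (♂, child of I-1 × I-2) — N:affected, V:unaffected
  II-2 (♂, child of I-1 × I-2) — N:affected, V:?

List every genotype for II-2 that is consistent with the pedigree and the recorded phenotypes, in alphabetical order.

N/I-1 un ·: nn
N/I-2 aff ·: Nn|NN
N/II-1 aff I-1×I-2: Nn
N/II-2 aff I-1×I-2: Nn
⇒ N over [I-1,I-2,II-1,II-2]: 2 consistent
V/I-1 aff ·: Vv
V/I-2 un ·: vv
V/II-1 un I-1×I-2: vv
V/II-2 ? I-1×I-2: vv|Vv
⇒ V over [I-1,I-2,II-1,II-2]: 2 consistent

II-2 ∈ {Nn Vv, Nn vv}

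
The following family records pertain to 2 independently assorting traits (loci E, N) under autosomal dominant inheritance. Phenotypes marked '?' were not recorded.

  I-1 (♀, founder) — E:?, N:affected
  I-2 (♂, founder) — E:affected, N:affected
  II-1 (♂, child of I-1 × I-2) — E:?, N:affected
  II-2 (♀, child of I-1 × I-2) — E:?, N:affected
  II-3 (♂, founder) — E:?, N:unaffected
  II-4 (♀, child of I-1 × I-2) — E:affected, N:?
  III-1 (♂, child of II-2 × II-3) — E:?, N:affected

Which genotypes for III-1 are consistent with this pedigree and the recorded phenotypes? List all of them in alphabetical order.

III-1 ∈ {EE Nn, Ee Nn, ee Nn}

E/I-1 ? ·: ee|Ee|EE
E/I-2 aff ·: Ee|EE
E/II-1 ? I-1×I-2: ee|Ee|EE
E/II-2 ? I-1×I-2: ee|Ee|EE
E/II-3 ? ·: ee|Ee|EE
E/II-4 aff I-1×I-2: Ee|EE
E/III-1 ? II-2×II-3: ee|Ee|EE
⇒ E over [I-1,I-2,II-1,II-2,II-3,II-4,III-1]: 211 consistent
N/I-1 aff ·: Nn|NN
N/I-2 aff ·: Nn|NN
N/II-1 aff I-1×I-2: Nn|NN
N/II-2 aff I-1×I-2: Nn|NN
N/II-3 un ·: nn
N/II-4 ? I-1×I-2: nn|Nn|NN
N/III-1 aff II-2×II-3: Nn
⇒ N over [I-1,I-2,II-1,II-2,II-3,II-4,III-1]: 29 consistent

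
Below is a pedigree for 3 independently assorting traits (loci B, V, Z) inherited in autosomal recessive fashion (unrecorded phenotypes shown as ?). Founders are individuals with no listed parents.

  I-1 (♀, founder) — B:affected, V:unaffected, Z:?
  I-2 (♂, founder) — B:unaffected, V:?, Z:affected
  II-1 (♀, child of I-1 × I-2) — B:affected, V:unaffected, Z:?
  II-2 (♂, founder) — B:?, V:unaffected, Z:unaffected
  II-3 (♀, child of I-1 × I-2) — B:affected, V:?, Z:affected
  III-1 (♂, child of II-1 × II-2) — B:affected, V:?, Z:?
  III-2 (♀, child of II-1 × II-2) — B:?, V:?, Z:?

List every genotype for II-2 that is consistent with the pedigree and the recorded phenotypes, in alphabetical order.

II-2 ∈ {Bb VV ZZ, Bb VV Zz, Bb Vv ZZ, Bb Vv Zz, bb VV ZZ, bb VV Zz, bb Vv ZZ, bb Vv Zz}

B/I-1 aff ·: bb
B/I-2 un ·: Bb
B/II-1 aff I-1×I-2: bb
B/II-2 ? ·: Bb|bb
B/II-3 aff I-1×I-2: bb
B/III-1 aff II-1×II-2: bb
B/III-2 ? II-1×II-2: Bb|bb
⇒ B over [I-1,I-2,II-1,II-2,II-3,III-1,III-2]: 3 consistent
V/I-1 un ·: VV|Vv
V/I-2 ? ·: VV|Vv|vv
V/II-1 un I-1×I-2: VV|Vv
V/II-2 un ·: VV|Vv
V/II-3 ? I-1×I-2: VV|Vv|vv
V/III-1 ? II-1×II-2: VV|Vv|vv
V/III-2 ? II-1×II-2: VV|Vv|vv
⇒ V over [I-1,I-2,II-1,II-2,II-3,III-1,III-2]: 170 consistent
Z/I-1 ? ·: Zz|zz
Z/I-2 aff ·: zz
Z/II-1 ? I-1×I-2: Zz|zz
Z/II-2 un ·: ZZ|Zz
Z/II-3 aff I-1×I-2: zz
Z/III-1 ? II-1×II-2: ZZ|Zz|zz
Z/III-2 ? II-1×II-2: ZZ|Zz|zz
⇒ Z over [I-1,I-2,II-1,II-2,II-3,III-1,III-2]: 23 consistent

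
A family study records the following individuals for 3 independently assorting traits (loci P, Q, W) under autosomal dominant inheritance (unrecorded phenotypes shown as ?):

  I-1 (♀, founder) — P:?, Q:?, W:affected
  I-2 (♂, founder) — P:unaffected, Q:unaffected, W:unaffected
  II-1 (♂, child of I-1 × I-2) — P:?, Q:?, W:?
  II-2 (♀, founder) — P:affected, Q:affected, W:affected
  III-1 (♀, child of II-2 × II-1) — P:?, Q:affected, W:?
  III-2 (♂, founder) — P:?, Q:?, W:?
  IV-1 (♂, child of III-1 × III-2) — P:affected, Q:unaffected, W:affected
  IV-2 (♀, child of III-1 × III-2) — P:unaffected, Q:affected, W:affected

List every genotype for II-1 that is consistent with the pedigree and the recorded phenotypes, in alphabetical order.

P/I-1 ? ·: pp|Pp|PP
P/I-2 un ·: pp
P/II-1 ? I-1×I-2: pp|Pp
P/II-2 aff ·: Pp|PP
P/III-1 ? II-2×II-1: pp|Pp
P/III-2 ? ·: pp|Pp
P/IV-1 aff III-1×III-2: Pp|PP
P/IV-2 un III-1×III-2: pp
⇒ P over [I-1,I-2,II-1,II-2,III-1,III-2,IV-1,IV-2]: 28 consistent
Q/I-1 ? ·: qq|Qq|QQ
Q/I-2 un ·: qq
Q/II-1 ? I-1×I-2: qq|Qq
Q/II-2 aff ·: Qq|QQ
Q/III-1 aff II-2×II-1: Qq
Q/III-2 ? ·: qq|Qq
Q/IV-1 un III-1×III-2: qq
Q/IV-2 aff III-1×III-2: Qq|QQ
⇒ Q over [I-1,I-2,II-1,II-2,III-1,III-2,IV-1,IV-2]: 24 consistent
W/I-1 aff ·: Ww|WW
W/I-2 un ·: ww
W/II-1 ? I-1×I-2: ww|Ww
W/II-2 aff ·: Ww|WW
W/III-1 ? II-2×II-1: ww|Ww|WW
W/III-2 ? ·: ww|Ww|WW
W/IV-1 aff III-1×III-2: Ww|WW
W/IV-2 aff III-1×III-2: Ww|WW
⇒ W over [I-1,I-2,II-1,II-2,III-1,III-2,IV-1,IV-2]: 84 consistent

II-1 ∈ {Pp Qq Ww, Pp Qq ww, Pp qq Ww, Pp qq ww, pp Qq Ww, pp Qq ww, pp qq Ww, pp qq ww}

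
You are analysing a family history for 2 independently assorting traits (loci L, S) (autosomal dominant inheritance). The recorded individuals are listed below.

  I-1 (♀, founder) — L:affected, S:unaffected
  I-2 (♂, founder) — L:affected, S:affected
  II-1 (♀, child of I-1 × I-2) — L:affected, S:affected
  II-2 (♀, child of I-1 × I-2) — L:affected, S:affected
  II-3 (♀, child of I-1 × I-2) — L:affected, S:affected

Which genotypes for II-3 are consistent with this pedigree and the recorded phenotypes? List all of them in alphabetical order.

II-3 ∈ {LL Ss, Ll Ss}

L/I-1 aff ·: Ll|LL
L/I-2 aff ·: Ll|LL
L/II-1 aff I-1×I-2: Ll|LL
L/II-2 aff I-1×I-2: Ll|LL
L/II-3 aff I-1×I-2: Ll|LL
⇒ L over [I-1,I-2,II-1,II-2,II-3]: 25 consistent
S/I-1 un ·: ss
S/I-2 aff ·: Ss|SS
S/II-1 aff I-1×I-2: Ss
S/II-2 aff I-1×I-2: Ss
S/II-3 aff I-1×I-2: Ss
⇒ S over [I-1,I-2,II-1,II-2,II-3]: 2 consistent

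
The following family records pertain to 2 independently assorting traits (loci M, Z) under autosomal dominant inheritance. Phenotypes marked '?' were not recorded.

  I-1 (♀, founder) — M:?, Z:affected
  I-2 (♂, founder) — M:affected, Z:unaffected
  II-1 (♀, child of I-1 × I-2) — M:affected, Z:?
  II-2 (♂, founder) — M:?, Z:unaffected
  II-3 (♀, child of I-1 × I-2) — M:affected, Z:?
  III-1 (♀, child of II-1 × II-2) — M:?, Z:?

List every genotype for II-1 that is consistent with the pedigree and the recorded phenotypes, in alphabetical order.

II-1 ∈ {MM Zz, MM zz, Mm Zz, Mm zz}

M/I-1 ? ·: mm|Mm|MM
M/I-2 aff ·: Mm|MM
M/II-1 aff I-1×I-2: Mm|MM
M/II-2 ? ·: mm|Mm|MM
M/II-3 aff I-1×I-2: Mm|MM
M/III-1 ? II-1×II-2: mm|Mm|MM
⇒ M over [I-1,I-2,II-1,II-2,II-3,III-1]: 84 consistent
Z/I-1 aff ·: Zz|ZZ
Z/I-2 un ·: zz
Z/II-1 ? I-1×I-2: zz|Zz
Z/II-2 un ·: zz
Z/II-3 ? I-1×I-2: zz|Zz
Z/III-1 ? II-1×II-2: zz|Zz
⇒ Z over [I-1,I-2,II-1,II-2,II-3,III-1]: 8 consistent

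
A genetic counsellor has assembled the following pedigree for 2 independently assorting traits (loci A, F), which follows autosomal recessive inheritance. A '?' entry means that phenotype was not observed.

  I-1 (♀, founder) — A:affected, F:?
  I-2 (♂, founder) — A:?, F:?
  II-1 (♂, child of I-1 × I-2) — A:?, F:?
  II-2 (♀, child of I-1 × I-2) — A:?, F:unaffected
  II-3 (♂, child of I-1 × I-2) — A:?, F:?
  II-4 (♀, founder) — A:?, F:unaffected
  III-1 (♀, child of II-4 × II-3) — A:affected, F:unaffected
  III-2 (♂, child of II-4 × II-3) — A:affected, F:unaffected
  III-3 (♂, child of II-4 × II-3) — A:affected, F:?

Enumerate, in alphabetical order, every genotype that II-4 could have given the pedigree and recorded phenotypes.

II-4 ∈ {Aa FF, Aa Ff, aa FF, aa Ff}

A/I-1 aff ·: aa
A/I-2 ? ·: AA|Aa|aa
A/II-1 ? I-1×I-2: Aa|aa
A/II-2 ? I-1×I-2: Aa|aa
A/II-3 ? I-1×I-2: Aa|aa
A/II-4 ? ·: Aa|aa
A/III-1 aff II-4×II-3: aa
A/III-2 aff II-4×II-3: aa
A/III-3 aff II-4×II-3: aa
⇒ A over [I-1,I-2,II-1,II-2,II-3,II-4,III-1,III-2,III-3]: 20 consistent
F/I-1 ? ·: FF|Ff|ff
F/I-2 ? ·: FF|Ff|ff
F/II-1 ? I-1×I-2: FF|Ff|ff
F/II-2 un I-1×I-2: FF|Ff
F/II-3 ? I-1×I-2: FF|Ff|ff
F/II-4 un ·: FF|Ff
F/III-1 un II-4×II-3: FF|Ff
F/III-2 un II-4×II-3: FF|Ff
F/III-3 ? II-4×II-3: FF|Ff|ff
⇒ F over [I-1,I-2,II-1,II-2,II-3,II-4,III-1,III-2,III-3]: 565 consistent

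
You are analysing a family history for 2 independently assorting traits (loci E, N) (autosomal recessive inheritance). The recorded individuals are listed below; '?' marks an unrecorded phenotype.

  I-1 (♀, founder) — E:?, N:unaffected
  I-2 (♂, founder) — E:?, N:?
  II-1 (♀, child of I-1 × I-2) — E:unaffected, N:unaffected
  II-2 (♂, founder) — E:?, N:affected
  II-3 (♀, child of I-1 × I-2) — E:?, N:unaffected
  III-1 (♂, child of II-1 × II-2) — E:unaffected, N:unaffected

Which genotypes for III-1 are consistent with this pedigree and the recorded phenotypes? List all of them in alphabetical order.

E/I-1 ? ·: EE|Ee|ee
E/I-2 ? ·: EE|Ee|ee
E/II-1 un I-1×I-2: EE|Ee
E/II-2 ? ·: EE|Ee|ee
E/II-3 ? I-1×I-2: EE|Ee|ee
E/III-1 un II-1×II-2: EE|Ee
⇒ E over [I-1,I-2,II-1,II-2,II-3,III-1]: 97 consistent
N/I-1 un ·: NN|Nn
N/I-2 ? ·: NN|Nn|nn
N/II-1 un I-1×I-2: NN|Nn
N/II-2 aff ·: nn
N/II-3 un I-1×I-2: NN|Nn
N/III-1 un II-1×II-2: Nn
⇒ N over [I-1,I-2,II-1,II-2,II-3,III-1]: 15 consistent

III-1 ∈ {EE Nn, Ee Nn}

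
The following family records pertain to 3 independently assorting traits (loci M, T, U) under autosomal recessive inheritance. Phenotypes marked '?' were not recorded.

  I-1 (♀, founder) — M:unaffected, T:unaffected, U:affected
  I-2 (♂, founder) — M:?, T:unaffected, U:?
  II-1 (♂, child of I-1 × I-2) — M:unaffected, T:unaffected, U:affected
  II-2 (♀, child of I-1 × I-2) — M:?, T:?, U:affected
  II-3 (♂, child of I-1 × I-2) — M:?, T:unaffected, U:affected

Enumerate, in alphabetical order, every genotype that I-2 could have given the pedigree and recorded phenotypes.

M/I-1 un ·: MM|Mm
M/I-2 ? ·: MM|Mm|mm
M/II-1 un I-1×I-2: MM|Mm
M/II-2 ? I-1×I-2: MM|Mm|mm
M/II-3 ? I-1×I-2: MM|Mm|mm
⇒ M over [I-1,I-2,II-1,II-2,II-3]: 40 consistent
T/I-1 un ·: TT|Tt
T/I-2 un ·: TT|Tt
T/II-1 un I-1×I-2: TT|Tt
T/II-2 ? I-1×I-2: TT|Tt|tt
T/II-3 un I-1×I-2: TT|Tt
⇒ T over [I-1,I-2,II-1,II-2,II-3]: 29 consistent
U/I-1 aff ·: uu
U/I-2 ? ·: Uu|uu
U/II-1 aff I-1×I-2: uu
U/II-2 aff I-1×I-2: uu
U/II-3 aff I-1×I-2: uu
⇒ U over [I-1,I-2,II-1,II-2,II-3]: 2 consistent

I-2 ∈ {MM TT Uu, MM TT uu, MM Tt Uu, MM Tt uu, Mm TT Uu, Mm TT uu, Mm Tt Uu, Mm Tt uu, mm TT Uu, mm TT uu, mm Tt Uu, mm Tt uu}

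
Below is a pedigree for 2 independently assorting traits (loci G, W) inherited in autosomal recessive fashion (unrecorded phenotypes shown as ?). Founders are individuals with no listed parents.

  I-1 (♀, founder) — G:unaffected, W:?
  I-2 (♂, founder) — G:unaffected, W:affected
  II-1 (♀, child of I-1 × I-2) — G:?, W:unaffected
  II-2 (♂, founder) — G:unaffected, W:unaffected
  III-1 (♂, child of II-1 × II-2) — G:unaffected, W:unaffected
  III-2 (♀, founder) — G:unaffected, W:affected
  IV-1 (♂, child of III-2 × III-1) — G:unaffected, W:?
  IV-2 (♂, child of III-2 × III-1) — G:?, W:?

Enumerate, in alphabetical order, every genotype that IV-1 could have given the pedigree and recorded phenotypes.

G/I-1 un ·: GG|Gg
G/I-2 un ·: GG|Gg
G/II-1 ? I-1×I-2: GG|Gg|gg
G/II-2 un ·: GG|Gg
G/III-1 un II-1×II-2: GG|Gg
G/III-2 un ·: GG|Gg
G/IV-1 un III-2×III-1: GG|Gg
G/IV-2 ? III-2×III-1: GG|Gg|gg
⇒ G over [I-1,I-2,II-1,II-2,III-1,III-2,IV-1,IV-2]: 190 consistent
W/I-1 ? ·: WW|Ww
W/I-2 aff ·: ww
W/II-1 un I-1×I-2: Ww
W/II-2 un ·: WW|Ww
W/III-1 un II-1×II-2: WW|Ww
W/III-2 aff ·: ww
W/IV-1 ? III-2×III-1: Ww|ww
W/IV-2 ? III-2×III-1: Ww|ww
⇒ W over [I-1,I-2,II-1,II-2,III-1,III-2,IV-1,IV-2]: 20 consistent

IV-1 ∈ {GG Ww, GG ww, Gg Ww, Gg ww}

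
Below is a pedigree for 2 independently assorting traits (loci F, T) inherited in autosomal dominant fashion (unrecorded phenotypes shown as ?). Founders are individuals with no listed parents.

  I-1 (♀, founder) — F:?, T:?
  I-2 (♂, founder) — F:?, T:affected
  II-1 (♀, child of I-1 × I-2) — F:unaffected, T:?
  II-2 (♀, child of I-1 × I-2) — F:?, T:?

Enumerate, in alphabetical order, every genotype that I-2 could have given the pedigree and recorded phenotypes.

I-2 ∈ {Ff TT, Ff Tt, ff TT, ff Tt}

F/I-1 ? ·: ff|Ff
F/I-2 ? ·: ff|Ff
F/II-1 un I-1×I-2: ff
F/II-2 ? I-1×I-2: ff|Ff|FF
⇒ F over [I-1,I-2,II-1,II-2]: 8 consistent
T/I-1 ? ·: tt|Tt|TT
T/I-2 aff ·: Tt|TT
T/II-1 ? I-1×I-2: tt|Tt|TT
T/II-2 ? I-1×I-2: tt|Tt|TT
⇒ T over [I-1,I-2,II-1,II-2]: 23 consistent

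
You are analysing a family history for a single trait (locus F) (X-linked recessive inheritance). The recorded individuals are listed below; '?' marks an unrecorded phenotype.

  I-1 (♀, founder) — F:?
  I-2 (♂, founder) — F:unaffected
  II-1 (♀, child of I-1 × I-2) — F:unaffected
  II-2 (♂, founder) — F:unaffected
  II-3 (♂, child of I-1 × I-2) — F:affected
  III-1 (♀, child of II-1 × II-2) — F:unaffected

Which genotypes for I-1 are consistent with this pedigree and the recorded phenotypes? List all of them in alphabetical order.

F/I-1 ? ·: X^FX^f|X^fX^f
F/I-2 un ·: X^FY
F/II-1 un I-1×I-2: X^FX^F|X^FX^f
F/II-2 un ·: X^FY
F/II-3 aff I-1×I-2: X^fY
F/III-1 un II-1×II-2: X^FX^F|X^FX^f
⇒ F over [I-1,I-2,II-1,II-2,II-3,III-1]: 5 consistent

I-1 ∈ {X^FX^f, X^fX^f}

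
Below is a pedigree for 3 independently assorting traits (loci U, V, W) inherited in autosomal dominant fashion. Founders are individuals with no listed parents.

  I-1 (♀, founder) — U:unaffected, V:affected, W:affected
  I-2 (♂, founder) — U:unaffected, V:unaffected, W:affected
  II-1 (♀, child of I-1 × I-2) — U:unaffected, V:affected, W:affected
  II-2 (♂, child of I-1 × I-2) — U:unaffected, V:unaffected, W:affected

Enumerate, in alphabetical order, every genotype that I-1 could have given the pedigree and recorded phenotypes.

U/I-1 un ·: uu
U/I-2 un ·: uu
U/II-1 un I-1×I-2: uu
U/II-2 un I-1×I-2: uu
⇒ U over [I-1,I-2,II-1,II-2]: 1 consistent
V/I-1 aff ·: Vv
V/I-2 un ·: vv
V/II-1 aff I-1×I-2: Vv
V/II-2 un I-1×I-2: vv
⇒ V over [I-1,I-2,II-1,II-2]: 1 consistent
W/I-1 aff ·: Ww|WW
W/I-2 aff ·: Ww|WW
W/II-1 aff I-1×I-2: Ww|WW
W/II-2 aff I-1×I-2: Ww|WW
⇒ W over [I-1,I-2,II-1,II-2]: 13 consistent

I-1 ∈ {uu Vv WW, uu Vv Ww}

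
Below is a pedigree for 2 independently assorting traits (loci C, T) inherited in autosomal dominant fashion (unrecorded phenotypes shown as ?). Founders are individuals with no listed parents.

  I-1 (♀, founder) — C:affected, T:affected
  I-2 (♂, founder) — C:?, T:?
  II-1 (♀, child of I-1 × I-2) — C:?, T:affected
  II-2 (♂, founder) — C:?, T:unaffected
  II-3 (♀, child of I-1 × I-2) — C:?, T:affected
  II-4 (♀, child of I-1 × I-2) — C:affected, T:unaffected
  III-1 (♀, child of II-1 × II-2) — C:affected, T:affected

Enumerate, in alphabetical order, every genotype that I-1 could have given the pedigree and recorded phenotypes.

C/I-1 aff ·: Cc|CC
C/I-2 ? ·: cc|Cc|CC
C/II-1 ? I-1×I-2: cc|Cc|CC
C/II-2 ? ·: cc|Cc|CC
C/II-3 ? I-1×I-2: cc|Cc|CC
C/II-4 aff I-1×I-2: Cc|CC
C/III-1 aff II-1×II-2: Cc|CC
⇒ C over [I-1,I-2,II-1,II-2,II-3,II-4,III-1]: 161 consistent
T/I-1 aff ·: Tt
T/I-2 ? ·: tt|Tt
T/II-1 aff I-1×I-2: Tt|TT
T/II-2 un ·: tt
T/II-3 aff I-1×I-2: Tt|TT
T/II-4 un I-1×I-2: tt
T/III-1 aff II-1×II-2: Tt
⇒ T over [I-1,I-2,II-1,II-2,II-3,II-4,III-1]: 5 consistent

I-1 ∈ {CC Tt, Cc Tt}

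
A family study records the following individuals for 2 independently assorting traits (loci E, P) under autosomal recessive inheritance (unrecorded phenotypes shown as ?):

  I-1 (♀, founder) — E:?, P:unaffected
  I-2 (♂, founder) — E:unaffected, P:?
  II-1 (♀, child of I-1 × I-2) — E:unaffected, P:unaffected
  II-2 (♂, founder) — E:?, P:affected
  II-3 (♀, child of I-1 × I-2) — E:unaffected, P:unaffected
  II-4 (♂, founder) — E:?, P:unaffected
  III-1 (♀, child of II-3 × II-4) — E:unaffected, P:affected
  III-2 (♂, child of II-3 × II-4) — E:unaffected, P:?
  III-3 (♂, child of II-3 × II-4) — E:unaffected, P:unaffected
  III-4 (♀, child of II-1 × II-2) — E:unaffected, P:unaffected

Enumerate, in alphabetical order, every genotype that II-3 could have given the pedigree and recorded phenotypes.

E/I-1 ? ·: EE|Ee|ee
E/I-2 un ·: EE|Ee
E/II-1 un I-1×I-2: EE|Ee
E/II-2 ? ·: EE|Ee|ee
E/II-3 un I-1×I-2: EE|Ee
E/II-4 ? ·: EE|Ee|ee
E/III-1 un II-3×II-4: EE|Ee
E/III-2 un II-3×II-4: EE|Ee
E/III-3 un II-3×II-4: EE|Ee
E/III-4 un II-1×II-2: EE|Ee
⇒ E over [I-1,I-2,II-1,II-2,II-3,II-4,III-1,III-2,III-3,III-4]: 939 consistent
P/I-1 un ·: PP|Pp
P/I-2 ? ·: PP|Pp|pp
P/II-1 un I-1×I-2: PP|Pp
P/II-2 aff ·: pp
P/II-3 un I-1×I-2: Pp
P/II-4 un ·: Pp
P/III-1 aff II-3×II-4: pp
P/III-2 ? II-3×II-4: PP|Pp|pp
P/III-3 un II-3×II-4: PP|Pp
P/III-4 un II-1×II-2: Pp
⇒ P over [I-1,I-2,II-1,II-2,II-3,II-4,III-1,III-2,III-3,III-4]: 48 consistent

II-3 ∈ {EE Pp, Ee Pp}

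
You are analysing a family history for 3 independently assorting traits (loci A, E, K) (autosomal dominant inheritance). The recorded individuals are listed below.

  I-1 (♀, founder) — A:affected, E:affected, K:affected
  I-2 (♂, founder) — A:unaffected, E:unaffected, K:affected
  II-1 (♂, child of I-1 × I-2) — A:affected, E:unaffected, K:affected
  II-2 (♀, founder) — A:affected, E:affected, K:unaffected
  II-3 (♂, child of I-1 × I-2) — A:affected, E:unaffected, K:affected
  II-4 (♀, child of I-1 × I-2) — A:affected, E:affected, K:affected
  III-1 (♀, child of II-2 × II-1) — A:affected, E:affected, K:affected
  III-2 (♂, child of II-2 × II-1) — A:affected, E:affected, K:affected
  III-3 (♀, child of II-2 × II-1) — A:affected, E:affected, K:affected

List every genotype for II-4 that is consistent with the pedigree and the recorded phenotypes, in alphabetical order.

A/I-1 aff ·: Aa|AA
A/I-2 un ·: aa
A/II-1 aff I-1×I-2: Aa
A/II-2 aff ·: Aa|AA
A/II-3 aff I-1×I-2: Aa
A/II-4 aff I-1×I-2: Aa
A/III-1 aff II-2×II-1: Aa|AA
A/III-2 aff II-2×II-1: Aa|AA
A/III-3 aff II-2×II-1: Aa|AA
⇒ A over [I-1,I-2,II-1,II-2,II-3,II-4,III-1,III-2,III-3]: 32 consistent
E/I-1 aff ·: Ee
E/I-2 un ·: ee
E/II-1 un I-1×I-2: ee
E/II-2 aff ·: Ee|EE
E/II-3 un I-1×I-2: ee
E/II-4 aff I-1×I-2: Ee
E/III-1 aff II-2×II-1: Ee
E/III-2 aff II-2×II-1: Ee
E/III-3 aff II-2×II-1: Ee
⇒ E over [I-1,I-2,II-1,II-2,II-3,II-4,III-1,III-2,III-3]: 2 consistent
K/I-1 aff ·: Kk|KK
K/I-2 aff ·: Kk|KK
K/II-1 aff I-1×I-2: Kk|KK
K/II-2 un ·: kk
K/II-3 aff I-1×I-2: Kk|KK
K/II-4 aff I-1×I-2: Kk|KK
K/III-1 aff II-2×II-1: Kk
K/III-2 aff II-2×II-1: Kk
K/III-3 aff II-2×II-1: Kk
⇒ K over [I-1,I-2,II-1,II-2,II-3,II-4,III-1,III-2,III-3]: 25 consistent

II-4 ∈ {Aa Ee KK, Aa Ee Kk}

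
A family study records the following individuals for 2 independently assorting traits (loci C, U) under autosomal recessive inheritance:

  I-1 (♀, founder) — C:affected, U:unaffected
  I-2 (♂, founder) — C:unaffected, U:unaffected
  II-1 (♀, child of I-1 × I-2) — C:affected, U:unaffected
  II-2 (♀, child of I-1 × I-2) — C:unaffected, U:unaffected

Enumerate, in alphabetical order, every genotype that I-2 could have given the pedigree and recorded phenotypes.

C/I-1 aff ·: cc
C/I-2 un ·: Cc
C/II-1 aff I-1×I-2: cc
C/II-2 un I-1×I-2: Cc
⇒ C over [I-1,I-2,II-1,II-2]: 1 consistent
U/I-1 un ·: UU|Uu
U/I-2 un ·: UU|Uu
U/II-1 un I-1×I-2: UU|Uu
U/II-2 un I-1×I-2: UU|Uu
⇒ U over [I-1,I-2,II-1,II-2]: 13 consistent

I-2 ∈ {Cc UU, Cc Uu}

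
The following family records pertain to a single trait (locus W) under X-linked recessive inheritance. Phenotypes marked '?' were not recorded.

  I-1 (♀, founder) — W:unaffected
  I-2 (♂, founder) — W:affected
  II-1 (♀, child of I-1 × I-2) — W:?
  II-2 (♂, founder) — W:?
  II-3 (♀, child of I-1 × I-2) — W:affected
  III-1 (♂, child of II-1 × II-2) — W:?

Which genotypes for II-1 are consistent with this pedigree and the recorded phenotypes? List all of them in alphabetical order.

W/I-1 un ·: X^WX^w
W/I-2 aff ·: X^wY
W/II-1 ? I-1×I-2: X^WX^w|X^wX^w
W/II-2 ? ·: X^WY|X^wY
W/II-3 aff I-1×I-2: X^wX^w
W/III-1 ? II-1×II-2: X^WY|X^wY
⇒ W over [I-1,I-2,II-1,II-2,II-3,III-1]: 6 consistent

II-1 ∈ {X^WX^w, X^wX^w}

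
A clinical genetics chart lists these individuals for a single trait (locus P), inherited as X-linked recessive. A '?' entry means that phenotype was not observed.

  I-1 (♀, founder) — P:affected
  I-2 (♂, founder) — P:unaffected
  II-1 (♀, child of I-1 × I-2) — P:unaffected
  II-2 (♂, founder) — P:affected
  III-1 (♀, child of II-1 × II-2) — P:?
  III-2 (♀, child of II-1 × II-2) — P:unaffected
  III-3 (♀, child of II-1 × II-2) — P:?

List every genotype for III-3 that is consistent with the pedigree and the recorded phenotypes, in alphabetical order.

III-3 ∈ {X^PX^p, X^pX^p}

P/I-1 aff ·: X^pX^p
P/I-2 un ·: X^PY
P/II-1 un I-1×I-2: X^PX^p
P/II-2 aff ·: X^pY
P/III-1 ? II-1×II-2: X^PX^p|X^pX^p
P/III-2 un II-1×II-2: X^PX^p
P/III-3 ? II-1×II-2: X^PX^p|X^pX^p
⇒ P over [I-1,I-2,II-1,II-2,III-1,III-2,III-3]: 4 consistent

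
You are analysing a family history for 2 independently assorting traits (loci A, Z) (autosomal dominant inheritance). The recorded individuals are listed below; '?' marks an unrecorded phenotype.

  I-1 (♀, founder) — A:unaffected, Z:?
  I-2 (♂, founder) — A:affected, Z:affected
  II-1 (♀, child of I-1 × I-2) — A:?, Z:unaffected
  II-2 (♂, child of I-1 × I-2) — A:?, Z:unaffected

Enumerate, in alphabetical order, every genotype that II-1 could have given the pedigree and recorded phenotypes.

A/I-1 un ·: aa
A/I-2 aff ·: Aa|AA
A/II-1 ? I-1×I-2: aa|Aa
A/II-2 ? I-1×I-2: aa|Aa
⇒ A over [I-1,I-2,II-1,II-2]: 5 consistent
Z/I-1 ? ·: zz|Zz
Z/I-2 aff ·: Zz
Z/II-1 un I-1×I-2: zz
Z/II-2 un I-1×I-2: zz
⇒ Z over [I-1,I-2,II-1,II-2]: 2 consistent

II-1 ∈ {Aa zz, aa zz}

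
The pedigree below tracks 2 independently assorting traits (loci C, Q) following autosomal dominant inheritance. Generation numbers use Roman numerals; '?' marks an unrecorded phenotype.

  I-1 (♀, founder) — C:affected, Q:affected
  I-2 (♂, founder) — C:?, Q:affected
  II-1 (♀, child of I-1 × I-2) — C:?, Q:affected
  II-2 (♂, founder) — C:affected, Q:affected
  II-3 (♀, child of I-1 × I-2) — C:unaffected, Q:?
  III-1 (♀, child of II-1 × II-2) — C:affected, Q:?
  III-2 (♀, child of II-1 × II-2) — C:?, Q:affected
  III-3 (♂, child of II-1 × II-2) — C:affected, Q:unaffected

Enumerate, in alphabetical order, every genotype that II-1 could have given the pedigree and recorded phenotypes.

II-1 ∈ {CC Qq, Cc Qq, cc Qq}

C/I-1 aff ·: Cc
C/I-2 ? ·: cc|Cc
C/II-1 ? I-1×I-2: cc|Cc|CC
C/II-2 aff ·: Cc|CC
C/II-3 un I-1×I-2: cc
C/III-1 aff II-1×II-2: Cc|CC
C/III-2 ? II-1×II-2: cc|Cc|CC
C/III-3 aff II-1×II-2: Cc|CC
⇒ C over [I-1,I-2,II-1,II-2,II-3,III-1,III-2,III-3]: 55 consistent
Q/I-1 aff ·: Qq|QQ
Q/I-2 aff ·: Qq|QQ
Q/II-1 aff I-1×I-2: Qq
Q/II-2 aff ·: Qq
Q/II-3 ? I-1×I-2: qq|Qq|QQ
Q/III-1 ? II-1×II-2: qq|Qq|QQ
Q/III-2 aff II-1×II-2: Qq|QQ
Q/III-3 un II-1×II-2: qq
⇒ Q over [I-1,I-2,II-1,II-2,II-3,III-1,III-2,III-3]: 42 consistent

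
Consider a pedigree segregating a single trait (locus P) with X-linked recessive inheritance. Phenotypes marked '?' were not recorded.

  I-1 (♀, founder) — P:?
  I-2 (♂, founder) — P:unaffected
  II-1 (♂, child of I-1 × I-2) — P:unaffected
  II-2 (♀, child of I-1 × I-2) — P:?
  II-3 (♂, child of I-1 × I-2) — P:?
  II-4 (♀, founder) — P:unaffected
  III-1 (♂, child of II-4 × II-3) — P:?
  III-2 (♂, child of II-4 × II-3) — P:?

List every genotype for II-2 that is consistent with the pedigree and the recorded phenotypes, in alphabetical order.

II-2 ∈ {X^PX^P, X^PX^p}

P/I-1 ? ·: X^PX^P|X^PX^p
P/I-2 un ·: X^PY
P/II-1 un I-1×I-2: X^PY
P/II-2 ? I-1×I-2: X^PX^P|X^PX^p
P/II-3 ? I-1×I-2: X^PY|X^pY
P/II-4 un ·: X^PX^P|X^PX^p
P/III-1 ? II-4×II-3: X^PY|X^pY
P/III-2 ? II-4×II-3: X^PY|X^pY
⇒ P over [I-1,I-2,II-1,II-2,II-3,II-4,III-1,III-2]: 25 consistent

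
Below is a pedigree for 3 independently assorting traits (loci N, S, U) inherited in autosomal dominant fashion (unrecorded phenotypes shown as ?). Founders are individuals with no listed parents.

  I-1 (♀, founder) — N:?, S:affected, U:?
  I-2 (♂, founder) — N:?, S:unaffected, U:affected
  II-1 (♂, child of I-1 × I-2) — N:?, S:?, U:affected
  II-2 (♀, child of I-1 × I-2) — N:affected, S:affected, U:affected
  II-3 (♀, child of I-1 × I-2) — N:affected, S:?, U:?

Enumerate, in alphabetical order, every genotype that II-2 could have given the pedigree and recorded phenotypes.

II-2 ∈ {NN Ss UU, NN Ss Uu, Nn Ss UU, Nn Ss Uu}

N/I-1 ? ·: nn|Nn|NN
N/I-2 ? ·: nn|Nn|NN
N/II-1 ? I-1×I-2: nn|Nn|NN
N/II-2 aff I-1×I-2: Nn|NN
N/II-3 aff I-1×I-2: Nn|NN
⇒ N over [I-1,I-2,II-1,II-2,II-3]: 35 consistent
S/I-1 aff ·: Ss|SS
S/I-2 un ·: ss
S/II-1 ? I-1×I-2: ss|Ss
S/II-2 aff I-1×I-2: Ss
S/II-3 ? I-1×I-2: ss|Ss
⇒ S over [I-1,I-2,II-1,II-2,II-3]: 5 consistent
U/I-1 ? ·: uu|Uu|UU
U/I-2 aff ·: Uu|UU
U/II-1 aff I-1×I-2: Uu|UU
U/II-2 aff I-1×I-2: Uu|UU
U/II-3 ? I-1×I-2: uu|Uu|UU
⇒ U over [I-1,I-2,II-1,II-2,II-3]: 32 consistent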